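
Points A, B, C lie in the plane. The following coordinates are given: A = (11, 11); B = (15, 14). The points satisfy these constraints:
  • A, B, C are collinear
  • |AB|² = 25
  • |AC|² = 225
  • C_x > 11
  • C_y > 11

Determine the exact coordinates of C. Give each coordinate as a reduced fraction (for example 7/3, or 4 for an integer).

1. C_x = 23  [[A, B, C are collinear ⇒ -3x+4y-11=0] ∩ [|C−(11, 11)|²=225]]
2. C_y = 20  [[A, B, C are collinear ⇒ -3x+4y-11=0] ∩ [|C−(11, 11)|²=225]]
   so C = (23, 20)

C = (23, 20)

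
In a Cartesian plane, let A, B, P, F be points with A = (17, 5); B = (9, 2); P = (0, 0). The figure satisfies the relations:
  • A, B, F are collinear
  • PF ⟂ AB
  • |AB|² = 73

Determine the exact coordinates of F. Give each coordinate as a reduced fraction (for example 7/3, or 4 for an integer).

F = (33/73, -88/73)

1. F_x = 33/73  [[A, B, F are collinear ⇒ 3x-8y-11=0] ∩ [PF ⟂ AB ⇒ -8x-3y=0]]
2. F_y = -88/73  [[A, B, F are collinear ⇒ 3x-8y-11=0] ∩ [PF ⟂ AB ⇒ -8x-3y=0]]
   so F = (33/73, -88/73)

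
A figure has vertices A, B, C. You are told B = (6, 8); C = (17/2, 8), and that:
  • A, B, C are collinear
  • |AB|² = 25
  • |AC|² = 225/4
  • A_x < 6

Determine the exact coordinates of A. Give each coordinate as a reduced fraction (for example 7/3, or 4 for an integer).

A = (1, 8)

1. A_x = 1  [[A, B, C are collinear ⇒ 5/2y-20=0] ∩ [|A−(6, 8)|²=25]]
2. A_y = 8  [[A, B, C are collinear ⇒ 5/2y-20=0] ∩ [|A−(6, 8)|²=25]]
   so A = (1, 8)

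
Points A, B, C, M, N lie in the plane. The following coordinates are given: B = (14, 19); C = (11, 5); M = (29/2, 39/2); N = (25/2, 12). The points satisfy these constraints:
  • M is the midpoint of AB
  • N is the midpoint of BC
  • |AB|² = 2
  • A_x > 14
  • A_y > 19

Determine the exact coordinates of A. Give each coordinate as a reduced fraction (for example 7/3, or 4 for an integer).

1. A_x = 15  [A = 2·M−B = 2·(29/2, 39/2)−(14, 19)]
2. A_y = 20  [A = 2·M−B = 2·(29/2, 39/2)−(14, 19)]
   so A = (15, 20)

A = (15, 20)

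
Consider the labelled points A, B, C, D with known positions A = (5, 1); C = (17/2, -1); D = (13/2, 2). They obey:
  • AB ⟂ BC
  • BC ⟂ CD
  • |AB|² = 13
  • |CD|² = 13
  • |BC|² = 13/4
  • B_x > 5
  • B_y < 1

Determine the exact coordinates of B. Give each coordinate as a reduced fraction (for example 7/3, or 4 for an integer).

B = (7, -2)

1. B_x = 7  [[BC ⟂ CD ⇒ 2x-3y-20=0] ∩ [|B−(5, 1)|²=13]]
2. B_y = -2  [[BC ⟂ CD ⇒ 2x-3y-20=0] ∩ [|B−(5, 1)|²=13]]
   so B = (7, -2)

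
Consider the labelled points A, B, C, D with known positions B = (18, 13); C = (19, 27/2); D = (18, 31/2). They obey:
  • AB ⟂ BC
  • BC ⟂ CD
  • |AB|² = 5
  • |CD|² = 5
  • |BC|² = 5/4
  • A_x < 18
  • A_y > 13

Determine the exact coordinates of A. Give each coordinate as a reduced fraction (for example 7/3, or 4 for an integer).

1. A_x = 17  [[AB ⟂ BC ⇒ -1x-1/2y+49/2=0] ∩ [|A−(18, 13)|²=5]]
2. A_y = 15  [[AB ⟂ BC ⇒ -1x-1/2y+49/2=0] ∩ [|A−(18, 13)|²=5]]
   so A = (17, 15)

A = (17, 15)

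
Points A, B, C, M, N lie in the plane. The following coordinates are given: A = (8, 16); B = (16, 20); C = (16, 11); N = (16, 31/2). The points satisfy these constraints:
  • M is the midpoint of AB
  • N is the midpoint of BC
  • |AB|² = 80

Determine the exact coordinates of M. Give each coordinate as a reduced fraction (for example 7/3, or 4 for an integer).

1. M_x = 12  [2·M = A+B = (8, 16)+(16, 20)]
2. M_y = 18  [2·M = A+B = (8, 16)+(16, 20)]
   so M = (12, 18)

M = (12, 18)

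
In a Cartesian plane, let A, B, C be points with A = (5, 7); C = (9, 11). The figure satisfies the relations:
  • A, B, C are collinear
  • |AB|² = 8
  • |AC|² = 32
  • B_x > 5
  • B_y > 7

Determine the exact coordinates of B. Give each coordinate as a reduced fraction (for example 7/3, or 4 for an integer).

B = (7, 9)

1. B_x = 7  [[A, B, C are collinear ⇒ 4x-4y+8=0] ∩ [|B−(5, 7)|²=8]]
2. B_y = 9  [[A, B, C are collinear ⇒ 4x-4y+8=0] ∩ [|B−(5, 7)|²=8]]
   so B = (7, 9)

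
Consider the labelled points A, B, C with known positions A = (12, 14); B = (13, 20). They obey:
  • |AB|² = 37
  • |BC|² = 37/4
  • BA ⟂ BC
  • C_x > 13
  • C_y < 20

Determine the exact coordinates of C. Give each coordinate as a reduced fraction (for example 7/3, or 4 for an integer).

C = (16, 39/2)

1. C_x = 16  [[BA ⟂ BC ⇒ -1x-6y+133=0] ∩ [|C−(13, 20)|²=37/4]]
2. C_y = 39/2  [[BA ⟂ BC ⇒ -1x-6y+133=0] ∩ [|C−(13, 20)|²=37/4]]
   so C = (16, 39/2)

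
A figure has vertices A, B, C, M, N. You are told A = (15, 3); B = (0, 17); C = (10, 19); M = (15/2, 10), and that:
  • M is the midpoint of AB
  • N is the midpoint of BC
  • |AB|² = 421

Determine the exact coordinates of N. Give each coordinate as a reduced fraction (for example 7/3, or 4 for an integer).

N = (5, 18)

1. N_x = 5  [2·N = B+C = (0, 17)+(10, 19)]
2. N_y = 18  [2·N = B+C = (0, 17)+(10, 19)]
   so N = (5, 18)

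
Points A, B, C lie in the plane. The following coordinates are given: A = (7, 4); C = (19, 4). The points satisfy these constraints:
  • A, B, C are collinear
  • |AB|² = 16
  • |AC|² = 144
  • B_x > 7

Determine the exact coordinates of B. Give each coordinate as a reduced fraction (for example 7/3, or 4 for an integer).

B = (11, 4)

1. B_x = 11  [[A, B, C are collinear ⇒ -12y+48=0] ∩ [|B−(7, 4)|²=16]]
2. B_y = 4  [[A, B, C are collinear ⇒ -12y+48=0] ∩ [|B−(7, 4)|²=16]]
   so B = (11, 4)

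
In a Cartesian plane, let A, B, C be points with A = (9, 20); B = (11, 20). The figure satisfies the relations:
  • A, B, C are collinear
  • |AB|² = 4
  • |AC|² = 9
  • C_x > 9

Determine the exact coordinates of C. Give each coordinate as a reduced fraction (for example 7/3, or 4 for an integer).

C = (12, 20)

1. C_x = 12  [[A, B, C are collinear ⇒ 2y-40=0] ∩ [|C−(9, 20)|²=9]]
2. C_y = 20  [[A, B, C are collinear ⇒ 2y-40=0] ∩ [|C−(9, 20)|²=9]]
   so C = (12, 20)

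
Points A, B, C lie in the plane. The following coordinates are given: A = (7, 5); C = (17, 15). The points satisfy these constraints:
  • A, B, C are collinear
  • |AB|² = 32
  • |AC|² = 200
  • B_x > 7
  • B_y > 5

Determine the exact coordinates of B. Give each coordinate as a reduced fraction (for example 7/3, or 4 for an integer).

1. B_x = 11  [[A, B, C are collinear ⇒ 10x-10y-20=0] ∩ [|B−(7, 5)|²=32]]
2. B_y = 9  [[A, B, C are collinear ⇒ 10x-10y-20=0] ∩ [|B−(7, 5)|²=32]]
   so B = (11, 9)

B = (11, 9)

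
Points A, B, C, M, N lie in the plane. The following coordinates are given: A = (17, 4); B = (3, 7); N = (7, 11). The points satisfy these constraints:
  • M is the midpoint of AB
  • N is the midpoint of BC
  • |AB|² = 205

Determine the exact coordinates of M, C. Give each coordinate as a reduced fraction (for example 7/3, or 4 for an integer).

1. M_x = 10  [2·M = A+B = (17, 4)+(3, 7)]
2. M_y = 11/2  [2·M = A+B = (17, 4)+(3, 7)]
   so M = (10, 11/2)
3. C_x = 11  [C = 2·N−B = 2·(7, 11)−(3, 7)]
4. C_y = 15  [C = 2·N−B = 2·(7, 11)−(3, 7)]
   so C = (11, 15)

M = (10, 11/2)
C = (11, 15)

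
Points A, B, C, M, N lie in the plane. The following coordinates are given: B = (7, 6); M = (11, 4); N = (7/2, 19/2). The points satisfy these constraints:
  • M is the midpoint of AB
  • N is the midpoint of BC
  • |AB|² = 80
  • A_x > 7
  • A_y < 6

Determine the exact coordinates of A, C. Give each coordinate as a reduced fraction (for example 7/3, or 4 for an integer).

A = (15, 2)
C = (0, 13)

1. A_x = 15  [A = 2·M−B = 2·(11, 4)−(7, 6)]
2. A_y = 2  [A = 2·M−B = 2·(11, 4)−(7, 6)]
   so A = (15, 2)
3. C_x = 0  [C = 2·N−B = 2·(7/2, 19/2)−(7, 6)]
4. C_y = 13  [C = 2·N−B = 2·(7/2, 19/2)−(7, 6)]
   so C = (0, 13)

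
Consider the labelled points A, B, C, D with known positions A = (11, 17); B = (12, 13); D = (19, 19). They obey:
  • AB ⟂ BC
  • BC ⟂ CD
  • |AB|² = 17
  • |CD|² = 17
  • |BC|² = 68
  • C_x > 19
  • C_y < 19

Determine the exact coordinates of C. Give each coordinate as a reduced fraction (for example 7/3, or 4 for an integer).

C = (20, 15)

1. C_x = 20  [[AB ⟂ BC ⇒ 1x-4y+40=0] ∩ [|C−(19, 19)|²=17]]
2. C_y = 15  [[AB ⟂ BC ⇒ 1x-4y+40=0] ∩ [|C−(19, 19)|²=17]]
   so C = (20, 15)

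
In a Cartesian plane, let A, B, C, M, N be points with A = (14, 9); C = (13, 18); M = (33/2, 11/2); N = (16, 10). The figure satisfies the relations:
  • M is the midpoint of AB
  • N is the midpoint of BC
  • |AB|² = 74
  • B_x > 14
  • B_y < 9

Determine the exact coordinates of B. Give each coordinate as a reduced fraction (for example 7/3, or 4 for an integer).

1. B_x = 19  [B = 2·M−A = 2·(33/2, 11/2)−(14, 9)]
2. B_y = 2  [B = 2·M−A = 2·(33/2, 11/2)−(14, 9)]
   so B = (19, 2)

B = (19, 2)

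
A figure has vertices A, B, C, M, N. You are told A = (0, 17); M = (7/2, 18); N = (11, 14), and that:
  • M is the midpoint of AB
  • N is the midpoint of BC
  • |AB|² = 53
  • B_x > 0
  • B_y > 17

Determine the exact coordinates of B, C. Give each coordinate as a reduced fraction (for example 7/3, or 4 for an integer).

1. B_x = 7  [B = 2·M−A = 2·(7/2, 18)−(0, 17)]
2. B_y = 19  [B = 2·M−A = 2·(7/2, 18)−(0, 17)]
   so B = (7, 19)
3. C_x = 15  [C = 2·N−B = 2·(11, 14)−(7, 19)]
4. C_y = 9  [C = 2·N−B = 2·(11, 14)−(7, 19)]
   so C = (15, 9)

B = (7, 19)
C = (15, 9)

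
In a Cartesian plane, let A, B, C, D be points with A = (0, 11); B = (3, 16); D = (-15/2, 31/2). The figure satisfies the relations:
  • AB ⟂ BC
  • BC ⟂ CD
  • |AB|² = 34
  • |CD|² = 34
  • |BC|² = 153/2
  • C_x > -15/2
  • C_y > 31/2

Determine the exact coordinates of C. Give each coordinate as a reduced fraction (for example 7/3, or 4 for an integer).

1. C_x = -9/2  [[AB ⟂ BC ⇒ 3x+5y-89=0] ∩ [|C−(-15/2, 31/2)|²=34]]
2. C_y = 41/2  [[AB ⟂ BC ⇒ 3x+5y-89=0] ∩ [|C−(-15/2, 31/2)|²=34]]
   so C = (-9/2, 41/2)

C = (-9/2, 41/2)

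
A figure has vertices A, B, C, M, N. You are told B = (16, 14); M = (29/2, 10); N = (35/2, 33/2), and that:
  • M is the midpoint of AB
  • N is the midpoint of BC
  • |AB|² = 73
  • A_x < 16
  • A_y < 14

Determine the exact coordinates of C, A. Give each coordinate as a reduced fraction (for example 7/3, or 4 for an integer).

1. A_x = 13  [A = 2·M−B = 2·(29/2, 10)−(16, 14)]
2. A_y = 6  [A = 2·M−B = 2·(29/2, 10)−(16, 14)]
   so A = (13, 6)
3. C_x = 19  [C = 2·N−B = 2·(35/2, 33/2)−(16, 14)]
4. C_y = 19  [C = 2·N−B = 2·(35/2, 33/2)−(16, 14)]
   so C = (19, 19)

C = (19, 19)
A = (13, 6)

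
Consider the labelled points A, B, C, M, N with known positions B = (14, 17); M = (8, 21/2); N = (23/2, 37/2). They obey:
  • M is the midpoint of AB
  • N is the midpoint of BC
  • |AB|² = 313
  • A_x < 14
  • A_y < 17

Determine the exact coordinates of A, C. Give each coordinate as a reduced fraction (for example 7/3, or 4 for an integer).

1. A_x = 2  [A = 2·M−B = 2·(8, 21/2)−(14, 17)]
2. A_y = 4  [A = 2·M−B = 2·(8, 21/2)−(14, 17)]
   so A = (2, 4)
3. C_x = 9  [C = 2·N−B = 2·(23/2, 37/2)−(14, 17)]
4. C_y = 20  [C = 2·N−B = 2·(23/2, 37/2)−(14, 17)]
   so C = (9, 20)

A = (2, 4)
C = (9, 20)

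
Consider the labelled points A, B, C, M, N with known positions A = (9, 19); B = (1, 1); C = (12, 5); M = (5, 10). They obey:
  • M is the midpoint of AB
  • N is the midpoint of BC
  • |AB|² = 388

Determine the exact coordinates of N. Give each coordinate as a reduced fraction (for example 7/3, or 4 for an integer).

1. N_x = 13/2  [2·N = B+C = (1, 1)+(12, 5)]
2. N_y = 3  [2·N = B+C = (1, 1)+(12, 5)]
   so N = (13/2, 3)

N = (13/2, 3)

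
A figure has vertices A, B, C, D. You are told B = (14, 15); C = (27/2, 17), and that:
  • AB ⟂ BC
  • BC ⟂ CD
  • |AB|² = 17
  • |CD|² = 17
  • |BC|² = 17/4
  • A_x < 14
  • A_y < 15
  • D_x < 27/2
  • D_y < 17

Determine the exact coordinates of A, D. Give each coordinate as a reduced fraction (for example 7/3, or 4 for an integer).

A = (10, 14)
D = (19/2, 16)

1. A_x = 10  [[AB ⟂ BC ⇒ 1/2x-2y+23=0] ∩ [|A−(14, 15)|²=17]]
2. A_y = 14  [[AB ⟂ BC ⇒ 1/2x-2y+23=0] ∩ [|A−(14, 15)|²=17]]
   so A = (10, 14)
3. D_x = 19/2  [[BC ⟂ CD ⇒ -1/2x+2y-109/4=0] ∩ [|D−(27/2, 17)|²=17]]
4. D_y = 16  [[BC ⟂ CD ⇒ -1/2x+2y-109/4=0] ∩ [|D−(27/2, 17)|²=17]]
   so D = (19/2, 16)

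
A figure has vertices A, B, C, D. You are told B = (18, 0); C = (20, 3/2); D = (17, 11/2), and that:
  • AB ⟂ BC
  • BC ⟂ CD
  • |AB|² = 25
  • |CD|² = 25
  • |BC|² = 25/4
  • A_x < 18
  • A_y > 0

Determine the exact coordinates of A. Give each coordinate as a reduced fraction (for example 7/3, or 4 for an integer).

A = (15, 4)

1. A_x = 15  [[AB ⟂ BC ⇒ -2x-3/2y+36=0] ∩ [|A−(18, 0)|²=25]]
2. A_y = 4  [[AB ⟂ BC ⇒ -2x-3/2y+36=0] ∩ [|A−(18, 0)|²=25]]
   so A = (15, 4)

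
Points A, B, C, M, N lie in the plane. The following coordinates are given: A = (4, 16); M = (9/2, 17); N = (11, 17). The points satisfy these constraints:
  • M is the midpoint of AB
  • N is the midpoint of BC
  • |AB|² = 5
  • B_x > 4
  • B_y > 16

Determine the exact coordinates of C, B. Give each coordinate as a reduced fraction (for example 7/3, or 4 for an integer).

C = (17, 16)
B = (5, 18)

1. B_x = 5  [B = 2·M−A = 2·(9/2, 17)−(4, 16)]
2. B_y = 18  [B = 2·M−A = 2·(9/2, 17)−(4, 16)]
   so B = (5, 18)
3. C_x = 17  [C = 2·N−B = 2·(11, 17)−(5, 18)]
4. C_y = 16  [C = 2·N−B = 2·(11, 17)−(5, 18)]
   so C = (17, 16)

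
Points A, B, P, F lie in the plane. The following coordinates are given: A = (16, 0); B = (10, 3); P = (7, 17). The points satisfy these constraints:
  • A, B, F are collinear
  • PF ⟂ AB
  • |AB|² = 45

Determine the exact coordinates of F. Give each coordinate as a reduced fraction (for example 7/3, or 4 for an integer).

1. F_x = 2  [[A, B, F are collinear ⇒ -3x-6y+48=0] ∩ [PF ⟂ AB ⇒ -6x+3y-9=0]]
2. F_y = 7  [[A, B, F are collinear ⇒ -3x-6y+48=0] ∩ [PF ⟂ AB ⇒ -6x+3y-9=0]]
   so F = (2, 7)

F = (2, 7)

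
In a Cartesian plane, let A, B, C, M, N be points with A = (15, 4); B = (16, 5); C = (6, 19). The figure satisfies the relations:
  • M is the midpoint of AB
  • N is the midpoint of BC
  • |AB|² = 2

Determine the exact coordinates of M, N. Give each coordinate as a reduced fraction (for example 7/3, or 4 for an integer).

1. M_x = 31/2  [2·M = A+B = (15, 4)+(16, 5)]
2. M_y = 9/2  [2·M = A+B = (15, 4)+(16, 5)]
   so M = (31/2, 9/2)
3. N_x = 11  [2·N = B+C = (16, 5)+(6, 19)]
4. N_y = 12  [2·N = B+C = (16, 5)+(6, 19)]
   so N = (11, 12)

M = (31/2, 9/2)
N = (11, 12)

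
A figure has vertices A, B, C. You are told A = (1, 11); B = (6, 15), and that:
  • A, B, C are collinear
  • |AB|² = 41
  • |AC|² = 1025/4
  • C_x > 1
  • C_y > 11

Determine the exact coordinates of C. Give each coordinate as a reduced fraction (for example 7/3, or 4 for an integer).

1. C_x = 27/2  [[A, B, C are collinear ⇒ -4x+5y-51=0] ∩ [|C−(1, 11)|²=1025/4]]
2. C_y = 21  [[A, B, C are collinear ⇒ -4x+5y-51=0] ∩ [|C−(1, 11)|²=1025/4]]
   so C = (27/2, 21)

C = (27/2, 21)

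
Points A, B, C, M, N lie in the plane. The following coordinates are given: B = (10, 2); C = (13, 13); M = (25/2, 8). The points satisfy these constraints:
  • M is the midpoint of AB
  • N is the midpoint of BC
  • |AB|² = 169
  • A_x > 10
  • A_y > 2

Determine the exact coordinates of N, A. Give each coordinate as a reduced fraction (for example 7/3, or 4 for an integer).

1. A_x = 15  [A = 2·M−B = 2·(25/2, 8)−(10, 2)]
2. A_y = 14  [A = 2·M−B = 2·(25/2, 8)−(10, 2)]
   so A = (15, 14)
3. N_x = 23/2  [2·N = B+C = (10, 2)+(13, 13)]
4. N_y = 15/2  [2·N = B+C = (10, 2)+(13, 13)]
   so N = (23/2, 15/2)

N = (23/2, 15/2)
A = (15, 14)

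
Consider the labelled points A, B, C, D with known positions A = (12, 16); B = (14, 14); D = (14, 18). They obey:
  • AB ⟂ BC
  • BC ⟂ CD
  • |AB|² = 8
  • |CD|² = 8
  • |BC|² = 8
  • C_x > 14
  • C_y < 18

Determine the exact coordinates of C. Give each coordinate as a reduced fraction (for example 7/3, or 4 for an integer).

C = (16, 16)

1. C_x = 16  [[AB ⟂ BC ⇒ 2x-2y=0] ∩ [|C−(14, 18)|²=8]]
2. C_y = 16  [[AB ⟂ BC ⇒ 2x-2y=0] ∩ [|C−(14, 18)|²=8]]
   so C = (16, 16)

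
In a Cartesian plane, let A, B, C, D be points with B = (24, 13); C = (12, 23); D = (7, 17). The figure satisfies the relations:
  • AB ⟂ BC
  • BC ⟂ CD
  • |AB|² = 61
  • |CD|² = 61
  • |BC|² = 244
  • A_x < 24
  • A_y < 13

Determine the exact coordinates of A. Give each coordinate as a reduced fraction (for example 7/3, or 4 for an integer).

A = (19, 7)

1. A_x = 19  [[AB ⟂ BC ⇒ 12x-10y-158=0] ∩ [|A−(24, 13)|²=61]]
2. A_y = 7  [[AB ⟂ BC ⇒ 12x-10y-158=0] ∩ [|A−(24, 13)|²=61]]
   so A = (19, 7)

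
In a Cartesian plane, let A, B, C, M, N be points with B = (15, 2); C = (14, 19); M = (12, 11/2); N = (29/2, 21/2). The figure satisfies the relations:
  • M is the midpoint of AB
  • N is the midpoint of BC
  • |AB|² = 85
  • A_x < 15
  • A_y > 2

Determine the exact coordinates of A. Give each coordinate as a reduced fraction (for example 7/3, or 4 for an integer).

A = (9, 9)

1. A_x = 9  [A = 2·M−B = 2·(12, 11/2)−(15, 2)]
2. A_y = 9  [A = 2·M−B = 2·(12, 11/2)−(15, 2)]
   so A = (9, 9)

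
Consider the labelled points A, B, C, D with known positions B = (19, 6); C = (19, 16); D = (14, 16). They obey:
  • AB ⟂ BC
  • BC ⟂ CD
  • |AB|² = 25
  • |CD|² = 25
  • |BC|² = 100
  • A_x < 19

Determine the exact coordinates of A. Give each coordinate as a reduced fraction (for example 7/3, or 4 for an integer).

A = (14, 6)

1. A_x = 14  [[AB ⟂ BC ⇒ -10y+60=0] ∩ [|A−(19, 6)|²=25]]
2. A_y = 6  [[AB ⟂ BC ⇒ -10y+60=0] ∩ [|A−(19, 6)|²=25]]
   so A = (14, 6)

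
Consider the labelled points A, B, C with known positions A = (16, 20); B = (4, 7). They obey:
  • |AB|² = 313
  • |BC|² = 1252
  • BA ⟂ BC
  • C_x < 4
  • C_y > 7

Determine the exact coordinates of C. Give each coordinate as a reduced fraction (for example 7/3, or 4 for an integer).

C = (-22, 31)

1. C_x = -22  [[BA ⟂ BC ⇒ 12x+13y-139=0] ∩ [|C−(4, 7)|²=1252]]
2. C_y = 31  [[BA ⟂ BC ⇒ 12x+13y-139=0] ∩ [|C−(4, 7)|²=1252]]
   so C = (-22, 31)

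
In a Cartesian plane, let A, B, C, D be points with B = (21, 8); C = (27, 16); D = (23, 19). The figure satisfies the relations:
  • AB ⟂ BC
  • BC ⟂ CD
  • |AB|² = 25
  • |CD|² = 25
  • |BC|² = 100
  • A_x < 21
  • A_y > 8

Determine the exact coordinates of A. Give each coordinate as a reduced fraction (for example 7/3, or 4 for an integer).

A = (17, 11)

1. A_x = 17  [[AB ⟂ BC ⇒ -6x-8y+190=0] ∩ [|A−(21, 8)|²=25]]
2. A_y = 11  [[AB ⟂ BC ⇒ -6x-8y+190=0] ∩ [|A−(21, 8)|²=25]]
   so A = (17, 11)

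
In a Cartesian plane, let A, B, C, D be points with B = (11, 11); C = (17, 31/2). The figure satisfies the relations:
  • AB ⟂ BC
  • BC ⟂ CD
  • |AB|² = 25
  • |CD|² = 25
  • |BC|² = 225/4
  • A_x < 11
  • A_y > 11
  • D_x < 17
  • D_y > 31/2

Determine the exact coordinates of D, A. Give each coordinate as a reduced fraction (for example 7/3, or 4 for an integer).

D = (14, 39/2)
A = (8, 15)

1. D_x = 14  [[BC ⟂ CD ⇒ 6x+9/2y-687/4=0] ∩ [|D−(17, 31/2)|²=25]]
2. D_y = 39/2  [[BC ⟂ CD ⇒ 6x+9/2y-687/4=0] ∩ [|D−(17, 31/2)|²=25]]
   so D = (14, 39/2)
3. A_x = 8  [[AB ⟂ BC ⇒ -6x-9/2y+231/2=0] ∩ [|A−(11, 11)|²=25]]
4. A_y = 15  [[AB ⟂ BC ⇒ -6x-9/2y+231/2=0] ∩ [|A−(11, 11)|²=25]]
   so A = (8, 15)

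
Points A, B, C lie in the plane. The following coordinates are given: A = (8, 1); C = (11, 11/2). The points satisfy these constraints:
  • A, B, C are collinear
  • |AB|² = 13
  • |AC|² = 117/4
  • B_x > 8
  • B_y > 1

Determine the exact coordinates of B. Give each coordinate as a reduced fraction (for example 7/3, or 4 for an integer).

1. B_x = 10  [[A, B, C are collinear ⇒ 9/2x-3y-33=0] ∩ [|B−(8, 1)|²=13]]
2. B_y = 4  [[A, B, C are collinear ⇒ 9/2x-3y-33=0] ∩ [|B−(8, 1)|²=13]]
   so B = (10, 4)

B = (10, 4)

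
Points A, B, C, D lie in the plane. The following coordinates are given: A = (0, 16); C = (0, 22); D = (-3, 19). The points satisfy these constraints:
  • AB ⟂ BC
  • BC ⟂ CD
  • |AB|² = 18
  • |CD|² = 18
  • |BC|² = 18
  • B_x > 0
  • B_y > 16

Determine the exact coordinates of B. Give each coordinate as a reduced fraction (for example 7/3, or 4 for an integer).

1. B_x = 3  [[BC ⟂ CD ⇒ 3x+3y-66=0] ∩ [|B−(0, 16)|²=18]]
2. B_y = 19  [[BC ⟂ CD ⇒ 3x+3y-66=0] ∩ [|B−(0, 16)|²=18]]
   so B = (3, 19)

B = (3, 19)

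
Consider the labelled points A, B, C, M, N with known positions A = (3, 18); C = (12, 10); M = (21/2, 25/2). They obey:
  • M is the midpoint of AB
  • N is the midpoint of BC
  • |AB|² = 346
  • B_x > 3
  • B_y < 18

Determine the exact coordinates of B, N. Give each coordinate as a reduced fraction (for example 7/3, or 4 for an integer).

B = (18, 7)
N = (15, 17/2)

1. B_x = 18  [B = 2·M−A = 2·(21/2, 25/2)−(3, 18)]
2. B_y = 7  [B = 2·M−A = 2·(21/2, 25/2)−(3, 18)]
   so B = (18, 7)
3. N_x = 15  [2·N = B+C = (18, 7)+(12, 10)]
4. N_y = 17/2  [2·N = B+C = (18, 7)+(12, 10)]
   so N = (15, 17/2)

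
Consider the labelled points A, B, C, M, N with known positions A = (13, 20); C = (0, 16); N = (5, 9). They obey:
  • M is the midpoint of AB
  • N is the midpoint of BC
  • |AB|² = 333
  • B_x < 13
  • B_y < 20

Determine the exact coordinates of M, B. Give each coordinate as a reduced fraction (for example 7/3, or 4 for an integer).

M = (23/2, 11)
B = (10, 2)

1. B_x = 10  [B = 2·N−C = 2·(5, 9)−(0, 16)]
2. B_y = 2  [B = 2·N−C = 2·(5, 9)−(0, 16)]
   so B = (10, 2)
3. M_x = 23/2  [2·M = A+B = (13, 20)+(10, 2)]
4. M_y = 11  [2·M = A+B = (13, 20)+(10, 2)]
   so M = (23/2, 11)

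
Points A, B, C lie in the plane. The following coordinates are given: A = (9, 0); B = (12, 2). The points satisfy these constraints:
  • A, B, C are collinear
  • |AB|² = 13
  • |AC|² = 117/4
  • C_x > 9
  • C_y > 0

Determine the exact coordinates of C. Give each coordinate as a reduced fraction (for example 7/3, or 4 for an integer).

1. C_x = 27/2  [[A, B, C are collinear ⇒ -2x+3y+18=0] ∩ [|C−(9, 0)|²=117/4]]
2. C_y = 3  [[A, B, C are collinear ⇒ -2x+3y+18=0] ∩ [|C−(9, 0)|²=117/4]]
   so C = (27/2, 3)

C = (27/2, 3)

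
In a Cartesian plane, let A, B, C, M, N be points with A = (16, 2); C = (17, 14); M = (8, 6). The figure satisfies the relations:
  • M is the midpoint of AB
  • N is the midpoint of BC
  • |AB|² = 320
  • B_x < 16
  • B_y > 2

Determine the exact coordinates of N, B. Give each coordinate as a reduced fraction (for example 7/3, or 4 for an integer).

N = (17/2, 12)
B = (0, 10)

1. B_x = 0  [B = 2·M−A = 2·(8, 6)−(16, 2)]
2. B_y = 10  [B = 2·M−A = 2·(8, 6)−(16, 2)]
   so B = (0, 10)
3. N_x = 17/2  [2·N = B+C = (0, 10)+(17, 14)]
4. N_y = 12  [2·N = B+C = (0, 10)+(17, 14)]
   so N = (17/2, 12)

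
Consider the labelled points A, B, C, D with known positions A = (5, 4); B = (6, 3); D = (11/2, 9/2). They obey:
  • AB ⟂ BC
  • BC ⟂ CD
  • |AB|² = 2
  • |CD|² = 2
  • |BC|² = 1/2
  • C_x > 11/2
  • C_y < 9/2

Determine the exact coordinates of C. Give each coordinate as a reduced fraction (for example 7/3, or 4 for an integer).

C = (13/2, 7/2)

1. C_x = 13/2  [[AB ⟂ BC ⇒ 1x-1y-3=0] ∩ [|C−(11/2, 9/2)|²=2]]
2. C_y = 7/2  [[AB ⟂ BC ⇒ 1x-1y-3=0] ∩ [|C−(11/2, 9/2)|²=2]]
   so C = (13/2, 7/2)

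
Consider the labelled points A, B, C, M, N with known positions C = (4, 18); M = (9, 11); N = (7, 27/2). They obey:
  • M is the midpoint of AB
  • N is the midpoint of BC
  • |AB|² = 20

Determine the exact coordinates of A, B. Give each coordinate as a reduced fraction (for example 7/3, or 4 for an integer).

1. B_x = 10  [B = 2·N−C = 2·(7, 27/2)−(4, 18)]
2. B_y = 9  [B = 2·N−C = 2·(7, 27/2)−(4, 18)]
   so B = (10, 9)
3. A_x = 8  [A = 2·M−B = 2·(9, 11)−(10, 9)]
4. A_y = 13  [A = 2·M−B = 2·(9, 11)−(10, 9)]
   so A = (8, 13)

A = (8, 13)
B = (10, 9)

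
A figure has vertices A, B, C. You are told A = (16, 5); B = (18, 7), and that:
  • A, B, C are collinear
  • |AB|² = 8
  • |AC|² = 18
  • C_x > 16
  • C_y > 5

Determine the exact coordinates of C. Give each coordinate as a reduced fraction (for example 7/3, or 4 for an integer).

C = (19, 8)

1. C_x = 19  [[A, B, C are collinear ⇒ -2x+2y+22=0] ∩ [|C−(16, 5)|²=18]]
2. C_y = 8  [[A, B, C are collinear ⇒ -2x+2y+22=0] ∩ [|C−(16, 5)|²=18]]
   so C = (19, 8)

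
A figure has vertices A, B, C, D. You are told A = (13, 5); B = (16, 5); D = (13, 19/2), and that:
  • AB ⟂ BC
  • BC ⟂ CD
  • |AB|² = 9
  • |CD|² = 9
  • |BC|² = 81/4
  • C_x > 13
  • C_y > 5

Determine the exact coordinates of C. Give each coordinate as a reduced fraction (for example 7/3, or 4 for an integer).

C = (16, 19/2)

1. C_x = 16  [[AB ⟂ BC ⇒ 3x-48=0] ∩ [|C−(13, 19/2)|²=9]]
2. C_y = 19/2  [[AB ⟂ BC ⇒ 3x-48=0] ∩ [|C−(13, 19/2)|²=9]]
   so C = (16, 19/2)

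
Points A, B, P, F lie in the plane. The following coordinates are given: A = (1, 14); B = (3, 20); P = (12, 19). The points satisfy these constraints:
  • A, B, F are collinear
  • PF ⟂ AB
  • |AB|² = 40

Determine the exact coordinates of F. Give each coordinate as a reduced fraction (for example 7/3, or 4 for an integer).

F = (18/5, 109/5)

1. F_x = 18/5  [[A, B, F are collinear ⇒ -6x+2y-22=0] ∩ [PF ⟂ AB ⇒ 2x+6y-138=0]]
2. F_y = 109/5  [[A, B, F are collinear ⇒ -6x+2y-22=0] ∩ [PF ⟂ AB ⇒ 2x+6y-138=0]]
   so F = (18/5, 109/5)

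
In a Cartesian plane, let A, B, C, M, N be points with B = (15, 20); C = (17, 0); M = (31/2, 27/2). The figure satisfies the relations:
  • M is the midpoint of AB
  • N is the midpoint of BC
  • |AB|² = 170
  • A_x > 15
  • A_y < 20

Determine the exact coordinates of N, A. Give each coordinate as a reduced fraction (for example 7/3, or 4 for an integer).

N = (16, 10)
A = (16, 7)

1. A_x = 16  [A = 2·M−B = 2·(31/2, 27/2)−(15, 20)]
2. A_y = 7  [A = 2·M−B = 2·(31/2, 27/2)−(15, 20)]
   so A = (16, 7)
3. N_x = 16  [2·N = B+C = (15, 20)+(17, 0)]
4. N_y = 10  [2·N = B+C = (15, 20)+(17, 0)]
   so N = (16, 10)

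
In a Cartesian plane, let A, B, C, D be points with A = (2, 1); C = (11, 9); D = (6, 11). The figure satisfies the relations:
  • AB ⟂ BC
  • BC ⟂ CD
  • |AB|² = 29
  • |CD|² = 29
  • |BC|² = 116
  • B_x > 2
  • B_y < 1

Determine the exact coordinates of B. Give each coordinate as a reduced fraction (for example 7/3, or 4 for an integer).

1. B_x = 7  [[BC ⟂ CD ⇒ 5x-2y-37=0] ∩ [|B−(2, 1)|²=29]]
2. B_y = -1  [[BC ⟂ CD ⇒ 5x-2y-37=0] ∩ [|B−(2, 1)|²=29]]
   so B = (7, -1)

B = (7, -1)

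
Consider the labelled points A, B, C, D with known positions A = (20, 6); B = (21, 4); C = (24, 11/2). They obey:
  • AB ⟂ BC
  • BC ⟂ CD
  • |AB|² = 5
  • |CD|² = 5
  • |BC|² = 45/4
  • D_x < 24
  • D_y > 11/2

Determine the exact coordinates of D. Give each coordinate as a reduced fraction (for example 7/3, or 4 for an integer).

1. D_x = 23  [[BC ⟂ CD ⇒ 3x+3/2y-321/4=0] ∩ [|D−(24, 11/2)|²=5]]
2. D_y = 15/2  [[BC ⟂ CD ⇒ 3x+3/2y-321/4=0] ∩ [|D−(24, 11/2)|²=5]]
   so D = (23, 15/2)

D = (23, 15/2)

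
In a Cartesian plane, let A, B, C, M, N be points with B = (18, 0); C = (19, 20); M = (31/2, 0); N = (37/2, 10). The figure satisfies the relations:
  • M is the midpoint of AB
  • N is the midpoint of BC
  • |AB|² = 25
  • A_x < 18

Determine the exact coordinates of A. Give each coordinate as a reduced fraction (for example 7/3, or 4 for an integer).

A = (13, 0)

1. A_x = 13  [A = 2·M−B = 2·(31/2, 0)−(18, 0)]
2. A_y = 0  [A = 2·M−B = 2·(31/2, 0)−(18, 0)]
   so A = (13, 0)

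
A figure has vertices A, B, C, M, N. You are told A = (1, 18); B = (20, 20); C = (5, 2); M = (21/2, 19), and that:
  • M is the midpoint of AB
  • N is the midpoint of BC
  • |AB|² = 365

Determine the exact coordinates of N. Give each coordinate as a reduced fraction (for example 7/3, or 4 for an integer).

1. N_x = 25/2  [2·N = B+C = (20, 20)+(5, 2)]
2. N_y = 11  [2·N = B+C = (20, 20)+(5, 2)]
   so N = (25/2, 11)

N = (25/2, 11)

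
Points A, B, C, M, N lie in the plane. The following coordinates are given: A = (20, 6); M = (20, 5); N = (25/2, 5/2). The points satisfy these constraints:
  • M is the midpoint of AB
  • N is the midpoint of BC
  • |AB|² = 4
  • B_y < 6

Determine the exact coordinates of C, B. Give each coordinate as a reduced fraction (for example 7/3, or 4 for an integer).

1. B_x = 20  [B = 2·M−A = 2·(20, 5)−(20, 6)]
2. B_y = 4  [B = 2·M−A = 2·(20, 5)−(20, 6)]
   so B = (20, 4)
3. C_x = 5  [C = 2·N−B = 2·(25/2, 5/2)−(20, 4)]
4. C_y = 1  [C = 2·N−B = 2·(25/2, 5/2)−(20, 4)]
   so C = (5, 1)

C = (5, 1)
B = (20, 4)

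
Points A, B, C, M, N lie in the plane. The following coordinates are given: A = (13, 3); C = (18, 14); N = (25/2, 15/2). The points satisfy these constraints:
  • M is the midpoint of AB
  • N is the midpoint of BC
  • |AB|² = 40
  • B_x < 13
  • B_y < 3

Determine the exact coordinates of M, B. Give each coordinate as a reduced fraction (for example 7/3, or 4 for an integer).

M = (10, 2)
B = (7, 1)

1. B_x = 7  [B = 2·N−C = 2·(25/2, 15/2)−(18, 14)]
2. B_y = 1  [B = 2·N−C = 2·(25/2, 15/2)−(18, 14)]
   so B = (7, 1)
3. M_x = 10  [2·M = A+B = (13, 3)+(7, 1)]
4. M_y = 2  [2·M = A+B = (13, 3)+(7, 1)]
   so M = (10, 2)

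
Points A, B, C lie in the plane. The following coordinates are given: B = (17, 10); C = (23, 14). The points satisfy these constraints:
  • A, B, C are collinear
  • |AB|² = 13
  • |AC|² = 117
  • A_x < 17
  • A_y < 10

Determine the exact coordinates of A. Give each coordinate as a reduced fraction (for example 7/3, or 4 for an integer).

1. A_x = 14  [[A, B, C are collinear ⇒ -4x+6y+8=0] ∩ [|A−(17, 10)|²=13]]
2. A_y = 8  [[A, B, C are collinear ⇒ -4x+6y+8=0] ∩ [|A−(17, 10)|²=13]]
   so A = (14, 8)

A = (14, 8)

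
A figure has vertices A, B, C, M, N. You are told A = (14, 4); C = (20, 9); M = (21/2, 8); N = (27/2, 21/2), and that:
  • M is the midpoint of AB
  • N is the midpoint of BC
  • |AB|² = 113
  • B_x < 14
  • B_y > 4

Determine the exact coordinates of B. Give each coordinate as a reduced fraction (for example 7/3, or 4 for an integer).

B = (7, 12)

1. B_x = 7  [B = 2·M−A = 2·(21/2, 8)−(14, 4)]
2. B_y = 12  [B = 2·M−A = 2·(21/2, 8)−(14, 4)]
   so B = (7, 12)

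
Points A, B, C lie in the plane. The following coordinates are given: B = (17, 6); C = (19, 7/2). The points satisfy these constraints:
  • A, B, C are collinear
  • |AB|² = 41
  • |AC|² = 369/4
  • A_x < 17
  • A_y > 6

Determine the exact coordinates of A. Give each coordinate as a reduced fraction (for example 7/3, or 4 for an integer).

1. A_x = 13  [[A, B, C are collinear ⇒ 5/2x+2y-109/2=0] ∩ [|A−(17, 6)|²=41]]
2. A_y = 11  [[A, B, C are collinear ⇒ 5/2x+2y-109/2=0] ∩ [|A−(17, 6)|²=41]]
   so A = (13, 11)

A = (13, 11)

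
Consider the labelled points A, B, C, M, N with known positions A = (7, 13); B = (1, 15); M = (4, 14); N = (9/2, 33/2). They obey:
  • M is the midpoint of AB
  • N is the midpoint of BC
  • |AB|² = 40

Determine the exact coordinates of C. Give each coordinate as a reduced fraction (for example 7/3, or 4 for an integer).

C = (8, 18)

1. C_x = 8  [C = 2·N−B = 2·(9/2, 33/2)−(1, 15)]
2. C_y = 18  [C = 2·N−B = 2·(9/2, 33/2)−(1, 15)]
   so C = (8, 18)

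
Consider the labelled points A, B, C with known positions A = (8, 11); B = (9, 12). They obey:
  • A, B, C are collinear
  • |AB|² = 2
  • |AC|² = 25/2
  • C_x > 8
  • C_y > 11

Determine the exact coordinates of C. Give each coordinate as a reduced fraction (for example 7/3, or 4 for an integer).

C = (21/2, 27/2)

1. C_x = 21/2  [[A, B, C are collinear ⇒ -1x+1y-3=0] ∩ [|C−(8, 11)|²=25/2]]
2. C_y = 27/2  [[A, B, C are collinear ⇒ -1x+1y-3=0] ∩ [|C−(8, 11)|²=25/2]]
   so C = (21/2, 27/2)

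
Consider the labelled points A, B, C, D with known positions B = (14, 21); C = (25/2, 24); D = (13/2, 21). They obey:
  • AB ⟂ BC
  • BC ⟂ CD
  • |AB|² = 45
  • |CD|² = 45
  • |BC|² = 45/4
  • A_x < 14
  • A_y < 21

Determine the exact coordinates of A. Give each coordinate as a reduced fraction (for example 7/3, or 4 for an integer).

1. A_x = 8  [[AB ⟂ BC ⇒ 3/2x-3y+42=0] ∩ [|A−(14, 21)|²=45]]
2. A_y = 18  [[AB ⟂ BC ⇒ 3/2x-3y+42=0] ∩ [|A−(14, 21)|²=45]]
   so A = (8, 18)

A = (8, 18)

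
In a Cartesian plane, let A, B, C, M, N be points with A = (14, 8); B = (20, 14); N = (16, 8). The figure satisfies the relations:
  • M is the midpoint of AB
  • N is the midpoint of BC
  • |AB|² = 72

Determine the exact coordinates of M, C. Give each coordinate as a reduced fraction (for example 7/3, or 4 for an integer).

1. M_x = 17  [2·M = A+B = (14, 8)+(20, 14)]
2. M_y = 11  [2·M = A+B = (14, 8)+(20, 14)]
   so M = (17, 11)
3. C_x = 12  [C = 2·N−B = 2·(16, 8)−(20, 14)]
4. C_y = 2  [C = 2·N−B = 2·(16, 8)−(20, 14)]
   so C = (12, 2)

M = (17, 11)
C = (12, 2)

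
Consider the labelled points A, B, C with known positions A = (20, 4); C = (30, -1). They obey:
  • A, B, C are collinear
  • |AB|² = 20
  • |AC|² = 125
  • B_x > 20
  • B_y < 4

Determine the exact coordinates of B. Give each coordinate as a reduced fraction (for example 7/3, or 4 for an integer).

B = (24, 2)

1. B_x = 24  [[A, B, C are collinear ⇒ -5x-10y+140=0] ∩ [|B−(20, 4)|²=20]]
2. B_y = 2  [[A, B, C are collinear ⇒ -5x-10y+140=0] ∩ [|B−(20, 4)|²=20]]
   so B = (24, 2)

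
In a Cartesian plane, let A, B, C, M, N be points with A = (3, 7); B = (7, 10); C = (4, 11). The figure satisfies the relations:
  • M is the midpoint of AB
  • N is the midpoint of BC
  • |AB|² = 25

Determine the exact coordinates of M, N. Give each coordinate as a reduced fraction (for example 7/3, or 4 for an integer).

M = (5, 17/2)
N = (11/2, 21/2)

1. M_x = 5  [2·M = A+B = (3, 7)+(7, 10)]
2. M_y = 17/2  [2·M = A+B = (3, 7)+(7, 10)]
   so M = (5, 17/2)
3. N_x = 11/2  [2·N = B+C = (7, 10)+(4, 11)]
4. N_y = 21/2  [2·N = B+C = (7, 10)+(4, 11)]
   so N = (11/2, 21/2)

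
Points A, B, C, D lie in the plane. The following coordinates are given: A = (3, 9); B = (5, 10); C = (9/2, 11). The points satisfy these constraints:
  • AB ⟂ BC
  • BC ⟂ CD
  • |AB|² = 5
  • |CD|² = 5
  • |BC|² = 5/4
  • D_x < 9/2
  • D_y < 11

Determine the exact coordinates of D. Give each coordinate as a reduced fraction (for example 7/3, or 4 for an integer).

D = (5/2, 10)

1. D_x = 5/2  [[BC ⟂ CD ⇒ -1/2x+1y-35/4=0] ∩ [|D−(9/2, 11)|²=5]]
2. D_y = 10  [[BC ⟂ CD ⇒ -1/2x+1y-35/4=0] ∩ [|D−(9/2, 11)|²=5]]
   so D = (5/2, 10)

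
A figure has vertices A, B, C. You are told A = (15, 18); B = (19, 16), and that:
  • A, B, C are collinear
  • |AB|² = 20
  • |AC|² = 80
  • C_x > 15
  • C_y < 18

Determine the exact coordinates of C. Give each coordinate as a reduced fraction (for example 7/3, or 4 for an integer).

C = (23, 14)

1. C_x = 23  [[A, B, C are collinear ⇒ 2x+4y-102=0] ∩ [|C−(15, 18)|²=80]]
2. C_y = 14  [[A, B, C are collinear ⇒ 2x+4y-102=0] ∩ [|C−(15, 18)|²=80]]
   so C = (23, 14)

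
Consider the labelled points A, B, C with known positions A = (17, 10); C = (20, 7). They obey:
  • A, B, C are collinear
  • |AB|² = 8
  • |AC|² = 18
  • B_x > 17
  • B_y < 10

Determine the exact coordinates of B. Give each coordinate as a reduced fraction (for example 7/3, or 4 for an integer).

B = (19, 8)

1. B_x = 19  [[A, B, C are collinear ⇒ -3x-3y+81=0] ∩ [|B−(17, 10)|²=8]]
2. B_y = 8  [[A, B, C are collinear ⇒ -3x-3y+81=0] ∩ [|B−(17, 10)|²=8]]
   so B = (19, 8)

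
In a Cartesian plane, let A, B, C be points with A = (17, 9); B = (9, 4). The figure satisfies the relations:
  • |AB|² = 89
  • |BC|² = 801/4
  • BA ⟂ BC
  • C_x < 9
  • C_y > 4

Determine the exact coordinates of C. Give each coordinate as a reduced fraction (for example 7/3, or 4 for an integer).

1. C_x = 3/2  [[BA ⟂ BC ⇒ 8x+5y-92=0] ∩ [|C−(9, 4)|²=801/4]]
2. C_y = 16  [[BA ⟂ BC ⇒ 8x+5y-92=0] ∩ [|C−(9, 4)|²=801/4]]
   so C = (3/2, 16)

C = (3/2, 16)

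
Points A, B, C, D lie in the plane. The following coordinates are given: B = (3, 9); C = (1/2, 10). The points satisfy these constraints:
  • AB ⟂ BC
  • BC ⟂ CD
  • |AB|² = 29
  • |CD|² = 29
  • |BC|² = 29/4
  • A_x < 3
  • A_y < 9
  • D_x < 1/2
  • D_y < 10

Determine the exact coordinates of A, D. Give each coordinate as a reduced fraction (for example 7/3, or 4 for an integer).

1. A_x = 1  [[AB ⟂ BC ⇒ 5/2x-1y+3/2=0] ∩ [|A−(3, 9)|²=29]]
2. A_y = 4  [[AB ⟂ BC ⇒ 5/2x-1y+3/2=0] ∩ [|A−(3, 9)|²=29]]
   so A = (1, 4)
3. D_x = -3/2  [[BC ⟂ CD ⇒ -5/2x+1y-35/4=0] ∩ [|D−(1/2, 10)|²=29]]
4. D_y = 5  [[BC ⟂ CD ⇒ -5/2x+1y-35/4=0] ∩ [|D−(1/2, 10)|²=29]]
   so D = (-3/2, 5)

A = (1, 4)
D = (-3/2, 5)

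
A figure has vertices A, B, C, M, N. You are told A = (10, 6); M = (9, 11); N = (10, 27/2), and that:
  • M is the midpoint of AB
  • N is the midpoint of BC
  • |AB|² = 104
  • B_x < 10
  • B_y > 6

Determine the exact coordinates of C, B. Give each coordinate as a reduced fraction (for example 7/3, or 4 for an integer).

1. B_x = 8  [B = 2·M−A = 2·(9, 11)−(10, 6)]
2. B_y = 16  [B = 2·M−A = 2·(9, 11)−(10, 6)]
   so B = (8, 16)
3. C_x = 12  [C = 2·N−B = 2·(10, 27/2)−(8, 16)]
4. C_y = 11  [C = 2·N−B = 2·(10, 27/2)−(8, 16)]
   so C = (12, 11)

C = (12, 11)
B = (8, 16)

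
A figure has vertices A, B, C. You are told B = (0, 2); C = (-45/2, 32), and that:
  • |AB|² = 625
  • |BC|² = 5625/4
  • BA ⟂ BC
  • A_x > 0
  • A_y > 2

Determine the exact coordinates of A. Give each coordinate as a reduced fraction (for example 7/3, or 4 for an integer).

1. A_x = 20  [[BA ⟂ BC ⇒ -45/2x+30y-60=0] ∩ [|A−(0, 2)|²=625]]
2. A_y = 17  [[BA ⟂ BC ⇒ -45/2x+30y-60=0] ∩ [|A−(0, 2)|²=625]]
   so A = (20, 17)

A = (20, 17)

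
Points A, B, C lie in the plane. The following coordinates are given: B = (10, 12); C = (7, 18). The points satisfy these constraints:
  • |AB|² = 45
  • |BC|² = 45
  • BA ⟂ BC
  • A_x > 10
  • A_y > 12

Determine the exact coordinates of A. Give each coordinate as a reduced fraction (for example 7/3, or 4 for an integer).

1. A_x = 16  [[BA ⟂ BC ⇒ -3x+6y-42=0] ∩ [|A−(10, 12)|²=45]]
2. A_y = 15  [[BA ⟂ BC ⇒ -3x+6y-42=0] ∩ [|A−(10, 12)|²=45]]
   so A = (16, 15)

A = (16, 15)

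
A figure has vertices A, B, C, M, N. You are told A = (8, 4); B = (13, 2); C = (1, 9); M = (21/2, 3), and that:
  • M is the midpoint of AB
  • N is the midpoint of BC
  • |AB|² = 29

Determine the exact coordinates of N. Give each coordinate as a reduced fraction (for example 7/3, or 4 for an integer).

1. N_x = 7  [2·N = B+C = (13, 2)+(1, 9)]
2. N_y = 11/2  [2·N = B+C = (13, 2)+(1, 9)]
   so N = (7, 11/2)

N = (7, 11/2)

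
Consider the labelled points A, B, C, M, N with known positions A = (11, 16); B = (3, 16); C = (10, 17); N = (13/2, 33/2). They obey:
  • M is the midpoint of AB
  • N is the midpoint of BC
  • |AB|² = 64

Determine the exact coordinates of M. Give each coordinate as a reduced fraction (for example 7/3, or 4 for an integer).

M = (7, 16)

1. M_x = 7  [2·M = A+B = (11, 16)+(3, 16)]
2. M_y = 16  [2·M = A+B = (11, 16)+(3, 16)]
   so M = (7, 16)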